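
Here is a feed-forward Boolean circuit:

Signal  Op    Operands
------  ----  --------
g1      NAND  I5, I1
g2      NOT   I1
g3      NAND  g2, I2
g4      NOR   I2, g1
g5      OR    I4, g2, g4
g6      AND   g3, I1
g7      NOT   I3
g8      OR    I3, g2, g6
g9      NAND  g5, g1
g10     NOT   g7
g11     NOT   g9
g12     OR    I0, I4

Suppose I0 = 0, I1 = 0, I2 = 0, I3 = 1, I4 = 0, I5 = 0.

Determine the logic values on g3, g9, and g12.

g3 = 1  g9 = 0  g12 = 0

g1 = I5 NAND I1 = 0 NAND 0 = 1
g2 = NOT I1 = NOT 0 = 1
g3 = g2 NAND I2 = 1 NAND 0 = 1
g4 = I2 NOR g1 = 0 NOR 1 = 0
g5 = I4 OR g2 OR g4 = 0 OR 1 OR 0 = 1
g9 = g5 NAND g1 = 1 NAND 1 = 0
g12 = I0 OR I4 = 0 OR 0 = 0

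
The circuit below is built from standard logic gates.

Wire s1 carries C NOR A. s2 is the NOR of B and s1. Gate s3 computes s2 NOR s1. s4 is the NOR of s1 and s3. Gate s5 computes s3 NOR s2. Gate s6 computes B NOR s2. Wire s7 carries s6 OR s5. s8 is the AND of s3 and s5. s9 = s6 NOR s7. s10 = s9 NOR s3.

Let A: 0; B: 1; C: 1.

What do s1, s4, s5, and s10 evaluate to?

s1 = C NOR A = 1 NOR 0 = 0
s2 = B NOR s1 = 1 NOR 0 = 0
s3 = s2 NOR s1 = 0 NOR 0 = 1
s4 = s1 NOR s3 = 0 NOR 1 = 0
s5 = s3 NOR s2 = 1 NOR 0 = 0
s6 = B NOR s2 = 1 NOR 0 = 0
s7 = s6 OR s5 = 0 OR 0 = 0
s9 = s6 NOR s7 = 0 NOR 0 = 1
s10 = s9 NOR s3 = 1 NOR 1 = 0

s1 = 0, s4 = 0, s5 = 0, s10 = 0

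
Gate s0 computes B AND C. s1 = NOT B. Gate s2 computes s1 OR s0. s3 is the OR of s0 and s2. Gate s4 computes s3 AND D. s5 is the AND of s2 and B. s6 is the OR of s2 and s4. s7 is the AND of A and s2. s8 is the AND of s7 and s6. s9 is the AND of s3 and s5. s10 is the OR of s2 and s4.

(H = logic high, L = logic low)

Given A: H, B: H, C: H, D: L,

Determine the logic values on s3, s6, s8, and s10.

s3 = H  s6 = H  s8 = H  s10 = H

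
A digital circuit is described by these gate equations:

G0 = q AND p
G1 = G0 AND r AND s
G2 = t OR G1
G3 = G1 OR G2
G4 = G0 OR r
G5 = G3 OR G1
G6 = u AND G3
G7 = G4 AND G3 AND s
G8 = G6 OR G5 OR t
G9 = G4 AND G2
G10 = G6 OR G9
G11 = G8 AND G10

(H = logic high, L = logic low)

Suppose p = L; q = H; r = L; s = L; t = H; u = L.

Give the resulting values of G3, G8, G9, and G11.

G3 = H, G8 = H, G9 = L, G11 = L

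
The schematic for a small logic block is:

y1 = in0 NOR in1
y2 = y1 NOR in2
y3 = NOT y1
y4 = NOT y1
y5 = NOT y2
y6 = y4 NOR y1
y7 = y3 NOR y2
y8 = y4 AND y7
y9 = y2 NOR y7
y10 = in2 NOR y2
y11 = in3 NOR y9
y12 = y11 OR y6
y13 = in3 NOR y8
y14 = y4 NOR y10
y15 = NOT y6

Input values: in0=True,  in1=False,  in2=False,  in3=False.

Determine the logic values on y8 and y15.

y8 = False, y15 = True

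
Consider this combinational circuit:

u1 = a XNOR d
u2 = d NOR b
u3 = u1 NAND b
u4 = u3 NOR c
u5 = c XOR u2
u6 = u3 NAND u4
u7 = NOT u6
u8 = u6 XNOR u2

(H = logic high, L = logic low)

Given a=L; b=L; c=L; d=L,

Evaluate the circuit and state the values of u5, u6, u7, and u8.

u5 = H, u6 = H, u7 = L, u8 = H

u1 = a XNOR d = L XNOR L = H
u2 = d NOR b = L NOR L = H
u3 = u1 NAND b = H NAND L = H
u4 = u3 NOR c = H NOR L = L
u5 = c XOR u2 = L XOR H = H
u6 = u3 NAND u4 = H NAND L = H
u7 = NOT u6 = NOT H = L
u8 = u6 XNOR u2 = H XNOR H = H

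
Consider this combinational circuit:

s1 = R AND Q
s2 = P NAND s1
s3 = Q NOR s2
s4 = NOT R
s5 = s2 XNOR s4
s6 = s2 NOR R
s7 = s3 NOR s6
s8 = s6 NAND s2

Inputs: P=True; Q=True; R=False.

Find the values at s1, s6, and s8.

s1 = R AND Q = False AND True = False
s2 = P NAND s1 = True NAND False = True
s6 = s2 NOR R = True NOR False = False
s8 = s6 NAND s2 = False NAND True = True

s1 = False, s6 = False, s8 = True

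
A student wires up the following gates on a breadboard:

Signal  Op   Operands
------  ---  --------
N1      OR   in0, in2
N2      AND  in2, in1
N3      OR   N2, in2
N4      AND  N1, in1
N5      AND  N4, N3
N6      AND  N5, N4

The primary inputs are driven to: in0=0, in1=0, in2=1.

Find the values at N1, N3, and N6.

N1 = 1, N3 = 1, N6 = 0

N1 = in0 OR in2 = 0 OR 1 = 1
N2 = in2 AND in1 = 1 AND 0 = 0
N3 = N2 OR in2 = 0 OR 1 = 1
N4 = N1 AND in1 = 1 AND 0 = 0
N5 = N4 AND N3 = 0 AND 1 = 0
N6 = N5 AND N4 = 0 AND 0 = 0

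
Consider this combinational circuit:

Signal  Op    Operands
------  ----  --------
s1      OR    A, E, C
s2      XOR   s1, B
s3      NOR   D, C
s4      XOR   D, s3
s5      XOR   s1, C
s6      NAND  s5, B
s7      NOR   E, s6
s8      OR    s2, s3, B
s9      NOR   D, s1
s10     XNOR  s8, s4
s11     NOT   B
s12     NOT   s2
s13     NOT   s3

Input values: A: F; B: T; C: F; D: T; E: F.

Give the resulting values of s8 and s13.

s8 = T, s13 = T

s1 = A OR E OR C = F OR F OR F = F
s2 = s1 XOR B = F XOR T = T
s3 = D NOR C = T NOR F = F
s8 = s2 OR s3 OR B = T OR F OR T = T
s13 = NOT s3 = NOT F = T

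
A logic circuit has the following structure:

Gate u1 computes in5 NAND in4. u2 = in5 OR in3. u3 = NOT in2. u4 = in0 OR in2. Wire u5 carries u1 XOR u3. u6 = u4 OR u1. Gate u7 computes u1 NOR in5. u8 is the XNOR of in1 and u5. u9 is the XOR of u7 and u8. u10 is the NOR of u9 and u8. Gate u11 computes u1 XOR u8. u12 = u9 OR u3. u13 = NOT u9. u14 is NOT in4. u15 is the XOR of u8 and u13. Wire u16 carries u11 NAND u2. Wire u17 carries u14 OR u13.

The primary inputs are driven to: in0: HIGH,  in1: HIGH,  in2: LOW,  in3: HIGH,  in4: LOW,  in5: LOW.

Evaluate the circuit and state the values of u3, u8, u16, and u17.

u3 = HIGH; u8 = LOW; u16 = LOW; u17 = HIGH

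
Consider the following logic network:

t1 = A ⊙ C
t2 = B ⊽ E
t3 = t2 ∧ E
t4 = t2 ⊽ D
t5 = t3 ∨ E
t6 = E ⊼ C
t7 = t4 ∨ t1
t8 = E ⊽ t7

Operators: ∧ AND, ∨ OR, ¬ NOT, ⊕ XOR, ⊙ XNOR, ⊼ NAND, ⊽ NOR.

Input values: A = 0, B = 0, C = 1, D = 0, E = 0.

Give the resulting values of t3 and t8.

t3 = 0  t8 = 1

t1 = A XNOR C = 0 XNOR 1 = 0
t2 = B NOR E = 0 NOR 0 = 1
t3 = t2 AND E = 1 AND 0 = 0
t4 = t2 NOR D = 1 NOR 0 = 0
t7 = t4 OR t1 = 0 OR 0 = 0
t8 = E NOR t7 = 0 NOR 0 = 1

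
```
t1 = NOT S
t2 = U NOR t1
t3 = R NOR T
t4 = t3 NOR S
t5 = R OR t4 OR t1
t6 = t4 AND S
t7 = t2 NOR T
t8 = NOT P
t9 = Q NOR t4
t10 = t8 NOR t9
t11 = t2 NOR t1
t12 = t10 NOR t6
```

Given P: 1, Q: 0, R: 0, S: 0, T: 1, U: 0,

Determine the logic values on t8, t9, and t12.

t3 = R NOR T = 0 NOR 1 = 0
t4 = t3 NOR S = 0 NOR 0 = 1
t6 = t4 AND S = 1 AND 0 = 0
t8 = NOT P = NOT 1 = 0
t9 = Q NOR t4 = 0 NOR 1 = 0
t10 = t8 NOR t9 = 0 NOR 0 = 1
t12 = t10 NOR t6 = 1 NOR 0 = 0

t8 = 0  t9 = 0  t12 = 0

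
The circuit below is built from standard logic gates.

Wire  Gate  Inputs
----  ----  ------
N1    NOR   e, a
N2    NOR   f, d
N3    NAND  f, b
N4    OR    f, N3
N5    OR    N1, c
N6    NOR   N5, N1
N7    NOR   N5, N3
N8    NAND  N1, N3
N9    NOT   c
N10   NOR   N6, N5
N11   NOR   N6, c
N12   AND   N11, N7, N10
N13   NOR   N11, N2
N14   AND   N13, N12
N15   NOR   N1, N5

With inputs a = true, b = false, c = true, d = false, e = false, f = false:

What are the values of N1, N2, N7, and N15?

N1 = e NOR a = false NOR true = false
N2 = f NOR d = false NOR false = true
N3 = f NAND b = false NAND false = true
N5 = N1 OR c = false OR true = true
N7 = N5 NOR N3 = true NOR true = false
N15 = N1 NOR N5 = false NOR true = false

N1 = false, N2 = true, N7 = false, N15 = false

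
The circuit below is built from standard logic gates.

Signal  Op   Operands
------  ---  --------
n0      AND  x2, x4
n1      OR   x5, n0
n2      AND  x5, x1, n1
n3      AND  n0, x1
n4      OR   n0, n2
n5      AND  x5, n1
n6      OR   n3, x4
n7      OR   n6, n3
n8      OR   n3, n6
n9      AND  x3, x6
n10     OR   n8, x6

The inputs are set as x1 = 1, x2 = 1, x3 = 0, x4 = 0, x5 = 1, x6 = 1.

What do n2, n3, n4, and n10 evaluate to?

n0 = x2 AND x4 = 1 AND 0 = 0
n1 = x5 OR n0 = 1 OR 0 = 1
n2 = x5 AND x1 AND n1 = 1 AND 1 AND 1 = 1
n3 = n0 AND x1 = 0 AND 1 = 0
n4 = n0 OR n2 = 0 OR 1 = 1
n6 = n3 OR x4 = 0 OR 0 = 0
n8 = n3 OR n6 = 0 OR 0 = 0
n10 = n8 OR x6 = 0 OR 1 = 1

n2 = 1, n3 = 0, n4 = 1, n10 = 1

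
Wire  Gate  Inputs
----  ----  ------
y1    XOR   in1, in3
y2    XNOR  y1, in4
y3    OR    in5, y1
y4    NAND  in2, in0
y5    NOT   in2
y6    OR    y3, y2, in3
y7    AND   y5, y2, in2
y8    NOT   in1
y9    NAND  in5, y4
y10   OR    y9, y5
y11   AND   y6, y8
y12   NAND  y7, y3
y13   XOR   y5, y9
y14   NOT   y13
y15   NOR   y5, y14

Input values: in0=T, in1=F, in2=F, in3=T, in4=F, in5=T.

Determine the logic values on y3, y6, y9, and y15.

y3 = T, y6 = T, y9 = F, y15 = F

y1 = in1 XOR in3 = F XOR T = T
y2 = y1 XNOR in4 = T XNOR F = F
y3 = in5 OR y1 = T OR T = T
y4 = in2 NAND in0 = F NAND T = T
y5 = NOT in2 = NOT F = T
y6 = y3 OR y2 OR in3 = T OR F OR T = T
y9 = in5 NAND y4 = T NAND T = F
y13 = y5 XOR y9 = T XOR F = T
y14 = NOT y13 = NOT T = F
y15 = y5 NOR y14 = T NOR F = F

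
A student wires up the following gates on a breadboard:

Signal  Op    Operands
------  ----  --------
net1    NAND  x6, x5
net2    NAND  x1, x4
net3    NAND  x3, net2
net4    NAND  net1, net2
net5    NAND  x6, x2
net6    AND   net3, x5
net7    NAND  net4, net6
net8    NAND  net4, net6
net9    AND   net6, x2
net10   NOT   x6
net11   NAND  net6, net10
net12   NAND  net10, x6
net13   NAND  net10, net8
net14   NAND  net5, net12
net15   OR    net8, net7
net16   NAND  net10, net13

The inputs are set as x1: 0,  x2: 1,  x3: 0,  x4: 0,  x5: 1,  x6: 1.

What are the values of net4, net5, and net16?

net1 = x6 NAND x5 = 1 NAND 1 = 0
net2 = x1 NAND x4 = 0 NAND 0 = 1
net3 = x3 NAND net2 = 0 NAND 1 = 1
net4 = net1 NAND net2 = 0 NAND 1 = 1
net5 = x6 NAND x2 = 1 NAND 1 = 0
net6 = net3 AND x5 = 1 AND 1 = 1
net8 = net4 NAND net6 = 1 NAND 1 = 0
net10 = NOT x6 = NOT 1 = 0
net13 = net10 NAND net8 = 0 NAND 0 = 1
net16 = net10 NAND net13 = 0 NAND 1 = 1

net4 = 1; net5 = 0; net16 = 1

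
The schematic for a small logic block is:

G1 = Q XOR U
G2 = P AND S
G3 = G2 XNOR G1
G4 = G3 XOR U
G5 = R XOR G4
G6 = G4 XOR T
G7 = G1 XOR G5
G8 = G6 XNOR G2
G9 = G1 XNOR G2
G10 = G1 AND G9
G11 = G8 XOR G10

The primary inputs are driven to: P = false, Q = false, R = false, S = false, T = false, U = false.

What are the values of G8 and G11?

G8 = false, G11 = false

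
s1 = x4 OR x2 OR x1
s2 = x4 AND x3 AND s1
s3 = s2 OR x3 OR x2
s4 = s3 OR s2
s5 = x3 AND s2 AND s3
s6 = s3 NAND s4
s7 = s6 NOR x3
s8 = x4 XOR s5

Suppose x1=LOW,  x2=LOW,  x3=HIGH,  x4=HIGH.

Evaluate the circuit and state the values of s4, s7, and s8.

s1 = x4 OR x2 OR x1 = HIGH OR LOW OR LOW = HIGH
s2 = x4 AND x3 AND s1 = HIGH AND HIGH AND HIGH = HIGH
s3 = s2 OR x3 OR x2 = HIGH OR HIGH OR LOW = HIGH
s4 = s3 OR s2 = HIGH OR HIGH = HIGH
s5 = x3 AND s2 AND s3 = HIGH AND HIGH AND HIGH = HIGH
s6 = s3 NAND s4 = HIGH NAND HIGH = LOW
s7 = s6 NOR x3 = LOW NOR HIGH = LOW
s8 = x4 XOR s5 = HIGH XOR HIGH = LOW

s4 = HIGH, s7 = LOW, s8 = LOW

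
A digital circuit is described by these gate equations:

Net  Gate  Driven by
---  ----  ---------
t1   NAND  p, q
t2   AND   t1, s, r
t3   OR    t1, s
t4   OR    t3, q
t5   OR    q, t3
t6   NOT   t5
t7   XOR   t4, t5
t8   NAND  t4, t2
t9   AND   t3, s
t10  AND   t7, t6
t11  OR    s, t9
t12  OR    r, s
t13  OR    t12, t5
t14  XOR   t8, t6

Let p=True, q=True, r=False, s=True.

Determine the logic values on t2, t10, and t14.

t1 = p NAND q = True NAND True = False
t2 = t1 AND s AND r = False AND True AND False = False
t3 = t1 OR s = False OR True = True
t4 = t3 OR q = True OR True = True
t5 = q OR t3 = True OR True = True
t6 = NOT t5 = NOT True = False
t7 = t4 XOR t5 = True XOR True = False
t8 = t4 NAND t2 = True NAND False = True
t10 = t7 AND t6 = False AND False = False
t14 = t8 XOR t6 = True XOR False = True

t2 = False, t10 = False, t14 = True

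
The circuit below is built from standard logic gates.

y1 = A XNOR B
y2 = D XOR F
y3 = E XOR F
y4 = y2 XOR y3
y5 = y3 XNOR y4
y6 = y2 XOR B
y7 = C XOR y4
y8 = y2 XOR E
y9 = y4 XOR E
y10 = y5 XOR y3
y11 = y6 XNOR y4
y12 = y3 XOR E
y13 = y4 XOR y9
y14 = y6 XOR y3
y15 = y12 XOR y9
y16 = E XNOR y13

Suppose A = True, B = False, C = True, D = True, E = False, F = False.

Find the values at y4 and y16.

y4 = True  y16 = True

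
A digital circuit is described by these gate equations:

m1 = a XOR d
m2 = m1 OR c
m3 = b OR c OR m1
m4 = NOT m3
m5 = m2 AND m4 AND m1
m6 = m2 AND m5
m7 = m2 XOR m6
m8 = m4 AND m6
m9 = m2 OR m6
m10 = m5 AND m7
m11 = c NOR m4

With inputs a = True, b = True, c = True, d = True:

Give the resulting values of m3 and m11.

m1 = a XOR d = True XOR True = False
m3 = b OR c OR m1 = True OR True OR False = True
m4 = NOT m3 = NOT True = False
m11 = c NOR m4 = True NOR False = False

m3 = True  m11 = False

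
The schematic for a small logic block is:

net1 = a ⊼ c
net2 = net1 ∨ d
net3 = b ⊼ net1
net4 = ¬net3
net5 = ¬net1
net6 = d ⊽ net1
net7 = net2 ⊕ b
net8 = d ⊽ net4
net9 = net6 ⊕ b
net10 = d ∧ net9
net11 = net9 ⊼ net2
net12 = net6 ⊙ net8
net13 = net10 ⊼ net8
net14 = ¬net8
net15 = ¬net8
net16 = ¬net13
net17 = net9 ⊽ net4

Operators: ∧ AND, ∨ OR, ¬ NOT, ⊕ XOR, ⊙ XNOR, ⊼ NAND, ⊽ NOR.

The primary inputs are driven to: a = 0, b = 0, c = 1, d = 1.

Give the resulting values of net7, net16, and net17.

net7 = 1  net16 = 0  net17 = 1

net1 = a NAND c = 0 NAND 1 = 1
net2 = net1 OR d = 1 OR 1 = 1
net3 = b NAND net1 = 0 NAND 1 = 1
net4 = NOT net3 = NOT 1 = 0
net6 = d NOR net1 = 1 NOR 1 = 0
net7 = net2 XOR b = 1 XOR 0 = 1
net8 = d NOR net4 = 1 NOR 0 = 0
net9 = net6 XOR b = 0 XOR 0 = 0
net10 = d AND net9 = 1 AND 0 = 0
net13 = net10 NAND net8 = 0 NAND 0 = 1
net16 = NOT net13 = NOT 1 = 0
net17 = net9 NOR net4 = 0 NOR 0 = 1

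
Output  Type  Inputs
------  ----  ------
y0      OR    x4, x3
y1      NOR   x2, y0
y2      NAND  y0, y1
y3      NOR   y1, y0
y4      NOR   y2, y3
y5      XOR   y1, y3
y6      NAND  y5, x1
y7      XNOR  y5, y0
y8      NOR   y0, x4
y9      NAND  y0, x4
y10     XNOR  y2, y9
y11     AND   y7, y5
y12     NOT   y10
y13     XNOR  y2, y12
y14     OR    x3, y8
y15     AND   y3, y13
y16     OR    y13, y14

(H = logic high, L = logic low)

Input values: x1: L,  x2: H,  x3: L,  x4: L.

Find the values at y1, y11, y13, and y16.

y0 = x4 OR x3 = L OR L = L
y1 = x2 NOR y0 = H NOR L = L
y2 = y0 NAND y1 = L NAND L = H
y3 = y1 NOR y0 = L NOR L = H
y5 = y1 XOR y3 = L XOR H = H
y7 = y5 XNOR y0 = H XNOR L = L
y8 = y0 NOR x4 = L NOR L = H
y9 = y0 NAND x4 = L NAND L = H
y10 = y2 XNOR y9 = H XNOR H = H
y11 = y7 AND y5 = L AND H = L
y12 = NOT y10 = NOT H = L
y13 = y2 XNOR y12 = H XNOR L = L
y14 = x3 OR y8 = L OR H = H
y16 = y13 OR y14 = L OR H = H

y1 = L, y11 = L, y13 = L, y16 = H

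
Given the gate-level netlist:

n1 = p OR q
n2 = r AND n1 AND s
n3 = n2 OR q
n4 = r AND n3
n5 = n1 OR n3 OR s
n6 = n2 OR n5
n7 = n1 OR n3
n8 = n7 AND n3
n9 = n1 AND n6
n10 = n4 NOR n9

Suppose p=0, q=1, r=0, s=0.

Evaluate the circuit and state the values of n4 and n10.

n1 = p OR q = 0 OR 1 = 1
n2 = r AND n1 AND s = 0 AND 1 AND 0 = 0
n3 = n2 OR q = 0 OR 1 = 1
n4 = r AND n3 = 0 AND 1 = 0
n5 = n1 OR n3 OR s = 1 OR 1 OR 0 = 1
n6 = n2 OR n5 = 0 OR 1 = 1
n9 = n1 AND n6 = 1 AND 1 = 1
n10 = n4 NOR n9 = 0 NOR 1 = 0

n4 = 0, n10 = 0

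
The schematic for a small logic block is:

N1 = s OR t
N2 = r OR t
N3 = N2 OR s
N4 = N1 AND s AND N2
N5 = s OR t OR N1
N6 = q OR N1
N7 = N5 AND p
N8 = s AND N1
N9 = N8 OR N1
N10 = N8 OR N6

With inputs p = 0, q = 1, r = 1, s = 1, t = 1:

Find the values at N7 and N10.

N7 = 0, N10 = 1

N1 = s OR t = 1 OR 1 = 1
N5 = s OR t OR N1 = 1 OR 1 OR 1 = 1
N6 = q OR N1 = 1 OR 1 = 1
N7 = N5 AND p = 1 AND 0 = 0
N8 = s AND N1 = 1 AND 1 = 1
N10 = N8 OR N6 = 1 OR 1 = 1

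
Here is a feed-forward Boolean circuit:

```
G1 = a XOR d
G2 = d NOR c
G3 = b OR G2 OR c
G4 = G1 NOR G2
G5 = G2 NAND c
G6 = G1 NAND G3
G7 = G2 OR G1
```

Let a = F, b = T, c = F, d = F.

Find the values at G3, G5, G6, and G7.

G1 = a XOR d = F XOR F = F
G2 = d NOR c = F NOR F = T
G3 = b OR G2 OR c = T OR T OR F = T
G5 = G2 NAND c = T NAND F = T
G6 = G1 NAND G3 = F NAND T = T
G7 = G2 OR G1 = T OR F = T

G3 = T, G5 = T, G6 = T, G7 = T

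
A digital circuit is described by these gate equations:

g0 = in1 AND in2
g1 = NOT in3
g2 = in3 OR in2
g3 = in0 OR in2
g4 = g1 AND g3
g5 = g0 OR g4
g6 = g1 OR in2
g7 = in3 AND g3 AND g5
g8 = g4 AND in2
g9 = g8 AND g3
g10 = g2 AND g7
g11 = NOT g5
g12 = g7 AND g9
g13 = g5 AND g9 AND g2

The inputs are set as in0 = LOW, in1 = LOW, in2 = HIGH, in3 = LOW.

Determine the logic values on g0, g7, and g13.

g0 = LOW, g7 = LOW, g13 = HIGH

g0 = in1 AND in2 = LOW AND HIGH = LOW
g1 = NOT in3 = NOT LOW = HIGH
g2 = in3 OR in2 = LOW OR HIGH = HIGH
g3 = in0 OR in2 = LOW OR HIGH = HIGH
g4 = g1 AND g3 = HIGH AND HIGH = HIGH
g5 = g0 OR g4 = LOW OR HIGH = HIGH
g7 = in3 AND g3 AND g5 = LOW AND HIGH AND HIGH = LOW
g8 = g4 AND in2 = HIGH AND HIGH = HIGH
g9 = g8 AND g3 = HIGH AND HIGH = HIGH
g13 = g5 AND g9 AND g2 = HIGH AND HIGH AND HIGH = HIGH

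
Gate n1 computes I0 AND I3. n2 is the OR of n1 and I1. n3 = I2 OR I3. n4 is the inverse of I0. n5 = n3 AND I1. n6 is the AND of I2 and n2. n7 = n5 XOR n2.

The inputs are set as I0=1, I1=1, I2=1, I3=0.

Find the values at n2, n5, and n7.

n2 = 1  n5 = 1  n7 = 0

n1 = I0 AND I3 = 1 AND 0 = 0
n2 = n1 OR I1 = 0 OR 1 = 1
n3 = I2 OR I3 = 1 OR 0 = 1
n5 = n3 AND I1 = 1 AND 1 = 1
n7 = n5 XOR n2 = 1 XOR 1 = 0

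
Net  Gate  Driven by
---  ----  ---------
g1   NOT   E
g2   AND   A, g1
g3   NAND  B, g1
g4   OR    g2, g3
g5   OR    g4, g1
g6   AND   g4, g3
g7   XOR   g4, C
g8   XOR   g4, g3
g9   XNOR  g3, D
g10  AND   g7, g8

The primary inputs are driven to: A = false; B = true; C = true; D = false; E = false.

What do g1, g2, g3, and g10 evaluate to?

g1 = NOT E = NOT false = true
g2 = A AND g1 = false AND true = false
g3 = B NAND g1 = true NAND true = false
g4 = g2 OR g3 = false OR false = false
g7 = g4 XOR C = false XOR true = true
g8 = g4 XOR g3 = false XOR false = false
g10 = g7 AND g8 = true AND false = false

g1 = true  g2 = false  g3 = false  g10 = false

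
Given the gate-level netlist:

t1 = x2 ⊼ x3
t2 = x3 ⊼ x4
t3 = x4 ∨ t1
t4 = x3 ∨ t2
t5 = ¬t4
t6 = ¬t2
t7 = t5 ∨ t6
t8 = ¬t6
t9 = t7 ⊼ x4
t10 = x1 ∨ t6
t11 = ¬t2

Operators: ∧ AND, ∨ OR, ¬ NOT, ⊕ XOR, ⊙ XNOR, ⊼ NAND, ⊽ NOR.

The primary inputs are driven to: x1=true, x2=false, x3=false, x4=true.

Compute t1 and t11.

t1 = true  t11 = false

t1 = x2 NAND x3 = false NAND false = true
t2 = x3 NAND x4 = false NAND true = true
t11 = NOT t2 = NOT true = false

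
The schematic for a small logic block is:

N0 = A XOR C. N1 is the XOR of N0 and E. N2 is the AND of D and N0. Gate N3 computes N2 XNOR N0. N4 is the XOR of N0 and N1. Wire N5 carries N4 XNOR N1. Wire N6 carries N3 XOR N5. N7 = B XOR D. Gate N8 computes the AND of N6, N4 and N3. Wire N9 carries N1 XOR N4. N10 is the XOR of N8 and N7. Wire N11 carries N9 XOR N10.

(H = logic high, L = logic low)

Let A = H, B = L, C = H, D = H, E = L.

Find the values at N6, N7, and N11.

N6 = L, N7 = H, N11 = H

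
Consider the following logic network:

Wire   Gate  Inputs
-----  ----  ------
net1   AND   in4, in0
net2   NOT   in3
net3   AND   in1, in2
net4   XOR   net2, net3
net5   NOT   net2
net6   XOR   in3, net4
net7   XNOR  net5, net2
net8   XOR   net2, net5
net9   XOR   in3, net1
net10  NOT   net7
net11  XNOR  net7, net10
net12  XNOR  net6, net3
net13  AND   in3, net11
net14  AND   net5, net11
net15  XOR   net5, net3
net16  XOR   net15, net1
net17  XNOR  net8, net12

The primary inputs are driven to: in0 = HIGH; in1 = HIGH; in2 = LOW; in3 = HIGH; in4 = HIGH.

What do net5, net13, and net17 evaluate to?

net5 = HIGH, net13 = LOW, net17 = LOW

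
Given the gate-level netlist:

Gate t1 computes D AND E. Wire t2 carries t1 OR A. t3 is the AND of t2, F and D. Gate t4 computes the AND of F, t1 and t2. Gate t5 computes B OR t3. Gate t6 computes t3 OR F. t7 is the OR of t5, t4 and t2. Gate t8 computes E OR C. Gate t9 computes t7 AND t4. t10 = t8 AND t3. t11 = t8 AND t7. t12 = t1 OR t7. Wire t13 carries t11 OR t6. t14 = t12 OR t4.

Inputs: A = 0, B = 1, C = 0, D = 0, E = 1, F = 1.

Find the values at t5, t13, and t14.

t1 = D AND E = 0 AND 1 = 0
t2 = t1 OR A = 0 OR 0 = 0
t3 = t2 AND F AND D = 0 AND 1 AND 0 = 0
t4 = F AND t1 AND t2 = 1 AND 0 AND 0 = 0
t5 = B OR t3 = 1 OR 0 = 1
t6 = t3 OR F = 0 OR 1 = 1
t7 = t5 OR t4 OR t2 = 1 OR 0 OR 0 = 1
t8 = E OR C = 1 OR 0 = 1
t11 = t8 AND t7 = 1 AND 1 = 1
t12 = t1 OR t7 = 0 OR 1 = 1
t13 = t11 OR t6 = 1 OR 1 = 1
t14 = t12 OR t4 = 1 OR 0 = 1

t5 = 1, t13 = 1, t14 = 1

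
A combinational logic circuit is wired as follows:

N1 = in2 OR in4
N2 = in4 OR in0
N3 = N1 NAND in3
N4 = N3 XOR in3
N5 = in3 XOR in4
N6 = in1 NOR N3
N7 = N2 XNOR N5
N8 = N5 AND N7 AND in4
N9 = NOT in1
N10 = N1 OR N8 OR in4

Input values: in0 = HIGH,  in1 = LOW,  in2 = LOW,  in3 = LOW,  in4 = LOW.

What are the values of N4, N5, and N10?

N4 = HIGH, N5 = LOW, N10 = LOW

N1 = in2 OR in4 = LOW OR LOW = LOW
N2 = in4 OR in0 = LOW OR HIGH = HIGH
N3 = N1 NAND in3 = LOW NAND LOW = HIGH
N4 = N3 XOR in3 = HIGH XOR LOW = HIGH
N5 = in3 XOR in4 = LOW XOR LOW = LOW
N7 = N2 XNOR N5 = HIGH XNOR LOW = LOW
N8 = N5 AND N7 AND in4 = LOW AND LOW AND LOW = LOW
N10 = N1 OR N8 OR in4 = LOW OR LOW OR LOW = LOW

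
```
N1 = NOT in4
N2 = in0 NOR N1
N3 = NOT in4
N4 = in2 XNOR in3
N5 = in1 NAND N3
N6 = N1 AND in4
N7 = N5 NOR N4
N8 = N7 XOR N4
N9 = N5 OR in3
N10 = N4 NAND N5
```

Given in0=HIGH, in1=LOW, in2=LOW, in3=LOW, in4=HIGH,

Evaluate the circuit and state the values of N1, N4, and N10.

N1 = LOW  N4 = HIGH  N10 = LOW

N1 = NOT in4 = NOT HIGH = LOW
N3 = NOT in4 = NOT HIGH = LOW
N4 = in2 XNOR in3 = LOW XNOR LOW = HIGH
N5 = in1 NAND N3 = LOW NAND LOW = HIGH
N10 = N4 NAND N5 = HIGH NAND HIGH = LOW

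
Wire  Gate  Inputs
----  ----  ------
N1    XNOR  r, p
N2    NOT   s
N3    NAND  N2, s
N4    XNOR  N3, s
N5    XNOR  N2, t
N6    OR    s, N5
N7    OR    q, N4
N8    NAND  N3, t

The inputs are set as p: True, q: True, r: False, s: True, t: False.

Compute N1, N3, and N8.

N1 = r XNOR p = False XNOR True = False
N2 = NOT s = NOT True = False
N3 = N2 NAND s = False NAND True = True
N8 = N3 NAND t = True NAND False = True

N1 = False, N3 = True, N8 = True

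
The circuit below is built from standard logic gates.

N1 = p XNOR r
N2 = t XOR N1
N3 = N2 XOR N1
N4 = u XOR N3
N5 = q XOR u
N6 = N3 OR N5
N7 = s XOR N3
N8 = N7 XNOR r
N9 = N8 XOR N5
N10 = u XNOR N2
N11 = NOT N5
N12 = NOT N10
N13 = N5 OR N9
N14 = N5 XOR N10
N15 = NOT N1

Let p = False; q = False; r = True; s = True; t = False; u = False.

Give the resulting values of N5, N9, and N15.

N5 = False  N9 = True  N15 = True

N1 = p XNOR r = False XNOR True = False
N2 = t XOR N1 = False XOR False = False
N3 = N2 XOR N1 = False XOR False = False
N5 = q XOR u = False XOR False = False
N7 = s XOR N3 = True XOR False = True
N8 = N7 XNOR r = True XNOR True = True
N9 = N8 XOR N5 = True XOR False = True
N15 = NOT N1 = NOT False = True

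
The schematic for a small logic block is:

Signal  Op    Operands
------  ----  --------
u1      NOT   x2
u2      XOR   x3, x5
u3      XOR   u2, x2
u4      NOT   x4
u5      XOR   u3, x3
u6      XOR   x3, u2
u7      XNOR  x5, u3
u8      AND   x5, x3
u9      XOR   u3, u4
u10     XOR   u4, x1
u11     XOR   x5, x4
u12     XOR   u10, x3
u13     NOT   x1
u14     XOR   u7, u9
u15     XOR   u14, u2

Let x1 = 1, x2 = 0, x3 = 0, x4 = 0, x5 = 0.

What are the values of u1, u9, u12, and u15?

u1 = NOT x2 = NOT 0 = 1
u2 = x3 XOR x5 = 0 XOR 0 = 0
u3 = u2 XOR x2 = 0 XOR 0 = 0
u4 = NOT x4 = NOT 0 = 1
u7 = x5 XNOR u3 = 0 XNOR 0 = 1
u9 = u3 XOR u4 = 0 XOR 1 = 1
u10 = u4 XOR x1 = 1 XOR 1 = 0
u12 = u10 XOR x3 = 0 XOR 0 = 0
u14 = u7 XOR u9 = 1 XOR 1 = 0
u15 = u14 XOR u2 = 0 XOR 0 = 0

u1 = 1, u9 = 1, u12 = 0, u15 = 0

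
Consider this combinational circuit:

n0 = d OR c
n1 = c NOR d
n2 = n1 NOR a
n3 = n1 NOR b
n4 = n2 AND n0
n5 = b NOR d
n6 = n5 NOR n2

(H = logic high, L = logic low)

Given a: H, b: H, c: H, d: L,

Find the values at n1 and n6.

n1 = L, n6 = H

n1 = c NOR d = H NOR L = L
n2 = n1 NOR a = L NOR H = L
n5 = b NOR d = H NOR L = L
n6 = n5 NOR n2 = L NOR L = H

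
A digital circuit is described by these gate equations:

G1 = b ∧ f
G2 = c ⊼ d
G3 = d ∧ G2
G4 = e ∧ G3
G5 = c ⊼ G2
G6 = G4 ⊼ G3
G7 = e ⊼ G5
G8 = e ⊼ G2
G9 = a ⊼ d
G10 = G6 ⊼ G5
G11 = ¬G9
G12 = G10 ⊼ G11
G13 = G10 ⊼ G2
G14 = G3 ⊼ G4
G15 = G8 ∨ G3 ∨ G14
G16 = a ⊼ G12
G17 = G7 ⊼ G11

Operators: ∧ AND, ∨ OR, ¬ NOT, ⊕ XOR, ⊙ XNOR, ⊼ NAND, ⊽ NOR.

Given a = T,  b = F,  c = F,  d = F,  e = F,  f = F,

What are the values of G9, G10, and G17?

G9 = T, G10 = F, G17 = T

G2 = c NAND d = F NAND F = T
G3 = d AND G2 = F AND T = F
G4 = e AND G3 = F AND F = F
G5 = c NAND G2 = F NAND T = T
G6 = G4 NAND G3 = F NAND F = T
G7 = e NAND G5 = F NAND T = T
G9 = a NAND d = T NAND F = T
G10 = G6 NAND G5 = T NAND T = F
G11 = NOT G9 = NOT T = F
G17 = G7 NAND G11 = T NAND F = T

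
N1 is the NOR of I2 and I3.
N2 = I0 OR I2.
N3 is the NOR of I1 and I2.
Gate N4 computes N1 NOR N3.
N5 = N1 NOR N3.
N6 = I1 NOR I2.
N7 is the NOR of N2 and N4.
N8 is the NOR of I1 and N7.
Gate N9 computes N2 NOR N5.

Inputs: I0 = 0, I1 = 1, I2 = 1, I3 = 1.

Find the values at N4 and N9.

N4 = 1, N9 = 0

N1 = I2 NOR I3 = 1 NOR 1 = 0
N2 = I0 OR I2 = 0 OR 1 = 1
N3 = I1 NOR I2 = 1 NOR 1 = 0
N4 = N1 NOR N3 = 0 NOR 0 = 1
N5 = N1 NOR N3 = 0 NOR 0 = 1
N9 = N2 NOR N5 = 1 NOR 1 = 0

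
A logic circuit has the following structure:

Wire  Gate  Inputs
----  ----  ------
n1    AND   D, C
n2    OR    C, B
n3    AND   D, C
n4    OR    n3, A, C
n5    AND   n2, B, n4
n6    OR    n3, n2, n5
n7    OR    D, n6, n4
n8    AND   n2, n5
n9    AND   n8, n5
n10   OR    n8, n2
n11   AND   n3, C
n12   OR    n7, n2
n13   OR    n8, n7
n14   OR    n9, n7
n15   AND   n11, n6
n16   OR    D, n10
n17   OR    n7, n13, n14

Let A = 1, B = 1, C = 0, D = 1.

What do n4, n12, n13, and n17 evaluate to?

n2 = C OR B = 0 OR 1 = 1
n3 = D AND C = 1 AND 0 = 0
n4 = n3 OR A OR C = 0 OR 1 OR 0 = 1
n5 = n2 AND B AND n4 = 1 AND 1 AND 1 = 1
n6 = n3 OR n2 OR n5 = 0 OR 1 OR 1 = 1
n7 = D OR n6 OR n4 = 1 OR 1 OR 1 = 1
n8 = n2 AND n5 = 1 AND 1 = 1
n9 = n8 AND n5 = 1 AND 1 = 1
n12 = n7 OR n2 = 1 OR 1 = 1
n13 = n8 OR n7 = 1 OR 1 = 1
n14 = n9 OR n7 = 1 OR 1 = 1
n17 = n7 OR n13 OR n14 = 1 OR 1 OR 1 = 1

n4 = 1, n12 = 1, n13 = 1, n17 = 1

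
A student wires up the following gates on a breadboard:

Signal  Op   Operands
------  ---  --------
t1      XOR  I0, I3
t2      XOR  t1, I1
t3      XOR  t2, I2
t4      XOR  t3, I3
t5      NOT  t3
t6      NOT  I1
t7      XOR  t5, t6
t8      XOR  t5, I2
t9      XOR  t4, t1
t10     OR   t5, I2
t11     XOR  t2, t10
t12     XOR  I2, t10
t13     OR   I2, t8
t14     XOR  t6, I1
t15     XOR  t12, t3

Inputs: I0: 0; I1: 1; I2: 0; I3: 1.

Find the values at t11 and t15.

t1 = I0 XOR I3 = 0 XOR 1 = 1
t2 = t1 XOR I1 = 1 XOR 1 = 0
t3 = t2 XOR I2 = 0 XOR 0 = 0
t5 = NOT t3 = NOT 0 = 1
t10 = t5 OR I2 = 1 OR 0 = 1
t11 = t2 XOR t10 = 0 XOR 1 = 1
t12 = I2 XOR t10 = 0 XOR 1 = 1
t15 = t12 XOR t3 = 1 XOR 0 = 1

t11 = 1; t15 = 1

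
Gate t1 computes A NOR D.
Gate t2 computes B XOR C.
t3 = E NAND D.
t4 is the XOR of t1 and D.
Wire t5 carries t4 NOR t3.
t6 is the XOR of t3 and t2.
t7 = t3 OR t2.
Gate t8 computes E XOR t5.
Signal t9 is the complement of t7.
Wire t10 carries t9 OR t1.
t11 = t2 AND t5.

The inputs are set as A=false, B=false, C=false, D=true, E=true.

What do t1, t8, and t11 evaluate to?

t1 = false; t8 = true; t11 = false

t1 = A NOR D = false NOR true = false
t2 = B XOR C = false XOR false = false
t3 = E NAND D = true NAND true = false
t4 = t1 XOR D = false XOR true = true
t5 = t4 NOR t3 = true NOR false = false
t8 = E XOR t5 = true XOR false = true
t11 = t2 AND t5 = false AND false = false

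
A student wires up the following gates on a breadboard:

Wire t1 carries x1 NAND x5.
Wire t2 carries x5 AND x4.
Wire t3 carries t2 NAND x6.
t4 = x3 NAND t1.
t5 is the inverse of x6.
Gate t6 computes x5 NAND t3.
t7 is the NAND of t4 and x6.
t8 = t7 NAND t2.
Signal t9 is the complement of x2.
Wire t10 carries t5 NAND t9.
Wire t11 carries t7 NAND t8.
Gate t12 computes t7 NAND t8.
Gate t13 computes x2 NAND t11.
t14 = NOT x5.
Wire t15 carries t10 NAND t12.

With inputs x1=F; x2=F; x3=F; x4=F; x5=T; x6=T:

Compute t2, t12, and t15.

t1 = x1 NAND x5 = F NAND T = T
t2 = x5 AND x4 = T AND F = F
t4 = x3 NAND t1 = F NAND T = T
t5 = NOT x6 = NOT T = F
t7 = t4 NAND x6 = T NAND T = F
t8 = t7 NAND t2 = F NAND F = T
t9 = NOT x2 = NOT F = T
t10 = t5 NAND t9 = F NAND T = T
t12 = t7 NAND t8 = F NAND T = T
t15 = t10 NAND t12 = T NAND T = F

t2 = F  t12 = T  t15 = F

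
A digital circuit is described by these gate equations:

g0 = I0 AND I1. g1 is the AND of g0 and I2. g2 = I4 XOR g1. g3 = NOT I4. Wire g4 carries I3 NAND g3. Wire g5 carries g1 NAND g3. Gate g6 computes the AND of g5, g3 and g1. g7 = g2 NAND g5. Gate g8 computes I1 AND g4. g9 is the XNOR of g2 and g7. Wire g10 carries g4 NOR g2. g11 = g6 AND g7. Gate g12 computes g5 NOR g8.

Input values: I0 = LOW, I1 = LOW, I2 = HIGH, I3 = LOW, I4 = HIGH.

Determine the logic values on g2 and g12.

g0 = I0 AND I1 = LOW AND LOW = LOW
g1 = g0 AND I2 = LOW AND HIGH = LOW
g2 = I4 XOR g1 = HIGH XOR LOW = HIGH
g3 = NOT I4 = NOT HIGH = LOW
g4 = I3 NAND g3 = LOW NAND LOW = HIGH
g5 = g1 NAND g3 = LOW NAND LOW = HIGH
g8 = I1 AND g4 = LOW AND HIGH = LOW
g12 = g5 NOR g8 = HIGH NOR LOW = LOW

g2 = HIGH, g12 = LOW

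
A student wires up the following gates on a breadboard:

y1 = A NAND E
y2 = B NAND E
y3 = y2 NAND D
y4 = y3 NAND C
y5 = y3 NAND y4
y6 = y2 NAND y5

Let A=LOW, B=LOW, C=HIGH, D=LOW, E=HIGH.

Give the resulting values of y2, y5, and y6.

y2 = HIGH, y5 = HIGH, y6 = LOW

y2 = B NAND E = LOW NAND HIGH = HIGH
y3 = y2 NAND D = HIGH NAND LOW = HIGH
y4 = y3 NAND C = HIGH NAND HIGH = LOW
y5 = y3 NAND y4 = HIGH NAND LOW = HIGH
y6 = y2 NAND y5 = HIGH NAND HIGH = LOW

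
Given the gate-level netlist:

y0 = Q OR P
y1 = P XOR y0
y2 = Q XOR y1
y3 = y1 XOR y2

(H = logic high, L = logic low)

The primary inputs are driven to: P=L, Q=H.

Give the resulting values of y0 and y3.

y0 = H; y3 = H

y0 = Q OR P = H OR L = H
y1 = P XOR y0 = L XOR H = H
y2 = Q XOR y1 = H XOR H = L
y3 = y1 XOR y2 = H XOR L = H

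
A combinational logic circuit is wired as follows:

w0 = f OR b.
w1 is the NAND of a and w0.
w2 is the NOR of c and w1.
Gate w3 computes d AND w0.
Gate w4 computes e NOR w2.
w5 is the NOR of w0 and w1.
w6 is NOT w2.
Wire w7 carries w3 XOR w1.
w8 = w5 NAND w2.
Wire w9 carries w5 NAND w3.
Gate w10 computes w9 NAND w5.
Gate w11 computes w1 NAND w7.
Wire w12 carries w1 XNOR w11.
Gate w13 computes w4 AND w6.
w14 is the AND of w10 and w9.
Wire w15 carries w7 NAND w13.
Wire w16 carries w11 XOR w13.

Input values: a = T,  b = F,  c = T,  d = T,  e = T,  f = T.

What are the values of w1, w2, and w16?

w1 = F; w2 = F; w16 = T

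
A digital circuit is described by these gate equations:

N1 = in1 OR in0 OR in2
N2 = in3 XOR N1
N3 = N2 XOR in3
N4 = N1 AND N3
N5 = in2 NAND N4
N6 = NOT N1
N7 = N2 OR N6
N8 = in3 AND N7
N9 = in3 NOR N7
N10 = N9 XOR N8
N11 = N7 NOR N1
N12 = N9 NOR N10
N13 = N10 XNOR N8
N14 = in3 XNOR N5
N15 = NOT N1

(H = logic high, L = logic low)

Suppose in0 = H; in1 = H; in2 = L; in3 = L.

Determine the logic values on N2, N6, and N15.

N1 = in1 OR in0 OR in2 = H OR H OR L = H
N2 = in3 XOR N1 = L XOR H = H
N6 = NOT N1 = NOT H = L
N15 = NOT N1 = NOT H = L

N2 = H  N6 = L  N15 = L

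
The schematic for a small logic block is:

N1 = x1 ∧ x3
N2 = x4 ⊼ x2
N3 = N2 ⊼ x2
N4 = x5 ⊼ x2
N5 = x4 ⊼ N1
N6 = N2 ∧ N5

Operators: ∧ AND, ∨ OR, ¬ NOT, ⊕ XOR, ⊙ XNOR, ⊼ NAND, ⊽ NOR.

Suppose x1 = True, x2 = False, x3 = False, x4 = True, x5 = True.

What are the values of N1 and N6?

N1 = False, N6 = True

N1 = x1 AND x3 = True AND False = False
N2 = x4 NAND x2 = True NAND False = True
N5 = x4 NAND N1 = True NAND False = True
N6 = N2 AND N5 = True AND True = True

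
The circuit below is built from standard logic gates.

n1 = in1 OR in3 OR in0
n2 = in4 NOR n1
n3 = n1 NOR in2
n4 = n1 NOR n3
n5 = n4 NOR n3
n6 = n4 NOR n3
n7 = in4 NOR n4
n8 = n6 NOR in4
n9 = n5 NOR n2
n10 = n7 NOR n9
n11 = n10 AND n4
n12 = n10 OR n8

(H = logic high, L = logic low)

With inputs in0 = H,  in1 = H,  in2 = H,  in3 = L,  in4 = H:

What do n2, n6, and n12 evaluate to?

n1 = in1 OR in3 OR in0 = H OR L OR H = H
n2 = in4 NOR n1 = H NOR H = L
n3 = n1 NOR in2 = H NOR H = L
n4 = n1 NOR n3 = H NOR L = L
n5 = n4 NOR n3 = L NOR L = H
n6 = n4 NOR n3 = L NOR L = H
n7 = in4 NOR n4 = H NOR L = L
n8 = n6 NOR in4 = H NOR H = L
n9 = n5 NOR n2 = H NOR L = L
n10 = n7 NOR n9 = L NOR L = H
n12 = n10 OR n8 = H OR L = H

n2 = L, n6 = H, n12 = H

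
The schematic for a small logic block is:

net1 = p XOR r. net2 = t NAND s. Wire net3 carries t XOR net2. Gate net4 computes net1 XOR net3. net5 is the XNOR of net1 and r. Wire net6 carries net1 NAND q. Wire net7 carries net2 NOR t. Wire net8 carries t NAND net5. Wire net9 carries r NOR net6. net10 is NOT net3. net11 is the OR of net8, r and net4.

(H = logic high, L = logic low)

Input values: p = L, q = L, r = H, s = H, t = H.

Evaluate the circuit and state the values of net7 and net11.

net7 = L, net11 = H

net1 = p XOR r = L XOR H = H
net2 = t NAND s = H NAND H = L
net3 = t XOR net2 = H XOR L = H
net4 = net1 XOR net3 = H XOR H = L
net5 = net1 XNOR r = H XNOR H = H
net7 = net2 NOR t = L NOR H = L
net8 = t NAND net5 = H NAND H = L
net11 = net8 OR r OR net4 = L OR H OR L = H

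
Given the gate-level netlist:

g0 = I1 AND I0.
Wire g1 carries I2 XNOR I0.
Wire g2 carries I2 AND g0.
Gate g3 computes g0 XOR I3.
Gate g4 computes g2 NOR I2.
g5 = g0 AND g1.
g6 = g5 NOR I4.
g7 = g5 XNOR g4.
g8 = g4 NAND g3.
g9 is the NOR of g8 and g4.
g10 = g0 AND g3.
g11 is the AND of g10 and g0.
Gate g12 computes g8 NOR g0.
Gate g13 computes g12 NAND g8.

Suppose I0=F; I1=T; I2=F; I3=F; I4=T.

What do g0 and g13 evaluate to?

g0 = I1 AND I0 = T AND F = F
g2 = I2 AND g0 = F AND F = F
g3 = g0 XOR I3 = F XOR F = F
g4 = g2 NOR I2 = F NOR F = T
g8 = g4 NAND g3 = T NAND F = T
g12 = g8 NOR g0 = T NOR F = F
g13 = g12 NAND g8 = F NAND T = T

g0 = F  g13 = T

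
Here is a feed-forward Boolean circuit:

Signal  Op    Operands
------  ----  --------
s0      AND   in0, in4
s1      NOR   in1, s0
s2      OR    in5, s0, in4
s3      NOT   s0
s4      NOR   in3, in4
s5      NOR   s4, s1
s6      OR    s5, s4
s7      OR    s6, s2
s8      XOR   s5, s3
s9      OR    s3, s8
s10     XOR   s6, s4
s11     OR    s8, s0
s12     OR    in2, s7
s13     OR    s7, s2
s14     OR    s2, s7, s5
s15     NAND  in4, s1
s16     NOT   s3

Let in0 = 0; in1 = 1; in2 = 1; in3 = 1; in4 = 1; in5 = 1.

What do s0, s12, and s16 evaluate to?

s0 = in0 AND in4 = 0 AND 1 = 0
s1 = in1 NOR s0 = 1 NOR 0 = 0
s2 = in5 OR s0 OR in4 = 1 OR 0 OR 1 = 1
s3 = NOT s0 = NOT 0 = 1
s4 = in3 NOR in4 = 1 NOR 1 = 0
s5 = s4 NOR s1 = 0 NOR 0 = 1
s6 = s5 OR s4 = 1 OR 0 = 1
s7 = s6 OR s2 = 1 OR 1 = 1
s12 = in2 OR s7 = 1 OR 1 = 1
s16 = NOT s3 = NOT 1 = 0

s0 = 0  s12 = 1  s16 = 0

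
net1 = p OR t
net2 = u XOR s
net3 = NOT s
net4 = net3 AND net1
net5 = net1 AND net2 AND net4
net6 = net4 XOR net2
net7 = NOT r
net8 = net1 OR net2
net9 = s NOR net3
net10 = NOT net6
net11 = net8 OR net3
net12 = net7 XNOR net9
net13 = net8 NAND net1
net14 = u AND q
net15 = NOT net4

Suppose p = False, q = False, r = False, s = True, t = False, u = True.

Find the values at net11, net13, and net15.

net1 = p OR t = False OR False = False
net2 = u XOR s = True XOR True = False
net3 = NOT s = NOT True = False
net4 = net3 AND net1 = False AND False = False
net8 = net1 OR net2 = False OR False = False
net11 = net8 OR net3 = False OR False = False
net13 = net8 NAND net1 = False NAND False = True
net15 = NOT net4 = NOT False = True

net11 = False; net13 = True; net15 = True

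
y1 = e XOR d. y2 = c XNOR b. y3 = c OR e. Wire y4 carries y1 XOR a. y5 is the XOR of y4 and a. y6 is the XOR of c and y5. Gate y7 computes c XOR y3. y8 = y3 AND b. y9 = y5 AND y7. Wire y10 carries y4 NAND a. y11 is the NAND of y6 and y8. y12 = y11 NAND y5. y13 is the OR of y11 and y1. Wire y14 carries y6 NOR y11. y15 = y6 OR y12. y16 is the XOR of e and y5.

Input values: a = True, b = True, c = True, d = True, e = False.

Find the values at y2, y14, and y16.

y1 = e XOR d = False XOR True = True
y2 = c XNOR b = True XNOR True = True
y3 = c OR e = True OR False = True
y4 = y1 XOR a = True XOR True = False
y5 = y4 XOR a = False XOR True = True
y6 = c XOR y5 = True XOR True = False
y8 = y3 AND b = True AND True = True
y11 = y6 NAND y8 = False NAND True = True
y14 = y6 NOR y11 = False NOR True = False
y16 = e XOR y5 = False XOR True = True

y2 = True, y14 = False, y16 = True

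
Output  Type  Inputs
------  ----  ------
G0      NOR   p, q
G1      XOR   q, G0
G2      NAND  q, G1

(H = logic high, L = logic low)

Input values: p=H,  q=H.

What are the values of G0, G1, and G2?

G0 = L  G1 = H  G2 = L

G0 = p NOR q = H NOR H = L
G1 = q XOR G0 = H XOR L = H
G2 = q NAND G1 = H NAND H = L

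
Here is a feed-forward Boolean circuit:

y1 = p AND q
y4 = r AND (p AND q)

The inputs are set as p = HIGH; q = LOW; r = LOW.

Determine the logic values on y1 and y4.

y1 = HIGH AND LOW = LOW
y4 = LOW AND (HIGH AND LOW) = LOW

y1 = LOW  y4 = LOW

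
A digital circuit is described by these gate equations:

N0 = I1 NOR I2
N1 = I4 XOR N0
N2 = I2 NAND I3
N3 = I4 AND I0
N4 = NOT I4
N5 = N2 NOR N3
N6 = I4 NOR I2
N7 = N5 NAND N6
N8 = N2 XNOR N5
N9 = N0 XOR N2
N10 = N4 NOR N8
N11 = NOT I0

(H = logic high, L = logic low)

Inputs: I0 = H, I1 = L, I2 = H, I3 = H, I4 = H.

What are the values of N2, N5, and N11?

N2 = L, N5 = L, N11 = L

N2 = I2 NAND I3 = H NAND H = L
N3 = I4 AND I0 = H AND H = H
N5 = N2 NOR N3 = L NOR H = L
N11 = NOT I0 = NOT H = L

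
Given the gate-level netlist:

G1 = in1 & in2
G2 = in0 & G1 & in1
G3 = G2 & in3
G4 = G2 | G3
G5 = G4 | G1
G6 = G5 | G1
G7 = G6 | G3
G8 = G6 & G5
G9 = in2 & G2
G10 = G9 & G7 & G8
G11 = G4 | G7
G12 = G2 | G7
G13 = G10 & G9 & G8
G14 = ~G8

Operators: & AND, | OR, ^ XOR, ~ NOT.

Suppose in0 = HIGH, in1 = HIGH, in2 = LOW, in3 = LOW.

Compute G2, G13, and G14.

G2 = LOW; G13 = LOW; G14 = HIGH

G1 = in1 AND in2 = HIGH AND LOW = LOW
G2 = in0 AND G1 AND in1 = HIGH AND LOW AND HIGH = LOW
G3 = G2 AND in3 = LOW AND LOW = LOW
G4 = G2 OR G3 = LOW OR LOW = LOW
G5 = G4 OR G1 = LOW OR LOW = LOW
G6 = G5 OR G1 = LOW OR LOW = LOW
G7 = G6 OR G3 = LOW OR LOW = LOW
G8 = G6 AND G5 = LOW AND LOW = LOW
G9 = in2 AND G2 = LOW AND LOW = LOW
G10 = G9 AND G7 AND G8 = LOW AND LOW AND LOW = LOW
G13 = G10 AND G9 AND G8 = LOW AND LOW AND LOW = LOW
G14 = NOT G8 = NOT LOW = HIGH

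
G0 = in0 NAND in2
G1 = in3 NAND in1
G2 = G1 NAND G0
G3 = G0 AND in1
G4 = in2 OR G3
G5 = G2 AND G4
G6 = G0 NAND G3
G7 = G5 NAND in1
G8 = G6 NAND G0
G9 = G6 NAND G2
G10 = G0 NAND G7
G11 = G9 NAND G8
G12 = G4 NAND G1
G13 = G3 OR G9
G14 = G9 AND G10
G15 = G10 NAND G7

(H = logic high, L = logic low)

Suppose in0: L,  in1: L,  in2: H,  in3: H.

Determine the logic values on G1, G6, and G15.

G1 = H; G6 = H; G15 = H

G0 = in0 NAND in2 = L NAND H = H
G1 = in3 NAND in1 = H NAND L = H
G2 = G1 NAND G0 = H NAND H = L
G3 = G0 AND in1 = H AND L = L
G4 = in2 OR G3 = H OR L = H
G5 = G2 AND G4 = L AND H = L
G6 = G0 NAND G3 = H NAND L = H
G7 = G5 NAND in1 = L NAND L = H
G10 = G0 NAND G7 = H NAND H = L
G15 = G10 NAND G7 = L NAND H = H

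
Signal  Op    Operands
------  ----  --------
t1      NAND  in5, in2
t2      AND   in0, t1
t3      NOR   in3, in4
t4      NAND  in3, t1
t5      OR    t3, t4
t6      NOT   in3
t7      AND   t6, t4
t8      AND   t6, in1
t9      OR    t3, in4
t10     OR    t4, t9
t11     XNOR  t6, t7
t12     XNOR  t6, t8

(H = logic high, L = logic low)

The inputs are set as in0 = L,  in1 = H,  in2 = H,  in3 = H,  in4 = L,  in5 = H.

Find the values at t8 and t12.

t8 = L; t12 = H

t6 = NOT in3 = NOT H = L
t8 = t6 AND in1 = L AND H = L
t12 = t6 XNOR t8 = L XNOR L = H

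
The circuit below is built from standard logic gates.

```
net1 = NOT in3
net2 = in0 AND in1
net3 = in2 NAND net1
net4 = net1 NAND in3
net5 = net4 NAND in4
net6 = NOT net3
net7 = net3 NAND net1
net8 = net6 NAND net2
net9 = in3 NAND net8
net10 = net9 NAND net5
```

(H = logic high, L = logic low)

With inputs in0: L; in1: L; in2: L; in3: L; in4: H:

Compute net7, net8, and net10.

net7 = L, net8 = H, net10 = H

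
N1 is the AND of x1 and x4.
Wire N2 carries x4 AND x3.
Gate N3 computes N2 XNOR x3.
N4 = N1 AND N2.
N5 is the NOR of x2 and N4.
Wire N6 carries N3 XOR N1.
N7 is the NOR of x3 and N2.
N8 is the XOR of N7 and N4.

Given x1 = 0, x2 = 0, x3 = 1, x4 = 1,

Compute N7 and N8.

N7 = 0  N8 = 0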